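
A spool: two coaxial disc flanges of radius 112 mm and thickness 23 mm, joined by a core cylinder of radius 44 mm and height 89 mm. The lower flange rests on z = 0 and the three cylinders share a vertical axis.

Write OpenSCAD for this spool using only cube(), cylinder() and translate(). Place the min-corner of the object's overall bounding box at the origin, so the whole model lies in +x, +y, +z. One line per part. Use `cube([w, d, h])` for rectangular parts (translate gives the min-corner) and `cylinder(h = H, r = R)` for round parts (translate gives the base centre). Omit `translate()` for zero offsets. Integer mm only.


translate([112, 112, 0]) cylinder(h = 23, r = 112);
translate([112, 112, 23]) cylinder(h = 89, r = 44);
translate([112, 112, 112]) cylinder(h = 23, r = 112);


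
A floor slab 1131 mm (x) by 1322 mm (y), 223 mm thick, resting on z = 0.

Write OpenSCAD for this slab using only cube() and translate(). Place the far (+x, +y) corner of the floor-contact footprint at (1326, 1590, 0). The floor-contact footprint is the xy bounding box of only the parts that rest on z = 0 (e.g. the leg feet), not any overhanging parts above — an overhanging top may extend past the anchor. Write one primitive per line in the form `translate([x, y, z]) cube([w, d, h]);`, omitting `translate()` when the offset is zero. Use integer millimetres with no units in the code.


translate([195, 268, 0]) cube([1131, 1322, 223]);


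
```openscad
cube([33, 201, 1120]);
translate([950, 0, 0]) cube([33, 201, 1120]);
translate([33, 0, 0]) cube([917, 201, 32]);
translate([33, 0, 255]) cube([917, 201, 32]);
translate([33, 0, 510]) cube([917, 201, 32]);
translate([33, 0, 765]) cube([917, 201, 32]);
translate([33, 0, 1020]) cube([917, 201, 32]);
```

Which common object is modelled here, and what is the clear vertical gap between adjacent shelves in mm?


A bookshelf. The clear shelf gap is 223 mm.

Two tall side panels with 5 horizontal boards between them — a bookshelf. The first two shelf undersides are at z = 0 and z = 255; with shelf thickness 32, the clear gap is 255 − 0 − 32 = 223 mm.


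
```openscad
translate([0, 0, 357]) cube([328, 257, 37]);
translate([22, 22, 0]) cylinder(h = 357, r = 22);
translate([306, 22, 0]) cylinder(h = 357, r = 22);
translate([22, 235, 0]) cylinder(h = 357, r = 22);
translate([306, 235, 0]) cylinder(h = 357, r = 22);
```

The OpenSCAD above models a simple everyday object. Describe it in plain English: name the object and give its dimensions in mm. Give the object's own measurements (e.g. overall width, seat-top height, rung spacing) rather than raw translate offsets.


A simple wooden stool: a rectangular seat 328 mm (x) by 257 mm (y), 37 mm thick, top face at z = 394 mm, on four round legs, each 44 mm in diameter. The legs rest on z = 0, each leg's axis is inset half a diameter from the nearest pair of seat edges (so the leg's bounding box is flush with the corner).


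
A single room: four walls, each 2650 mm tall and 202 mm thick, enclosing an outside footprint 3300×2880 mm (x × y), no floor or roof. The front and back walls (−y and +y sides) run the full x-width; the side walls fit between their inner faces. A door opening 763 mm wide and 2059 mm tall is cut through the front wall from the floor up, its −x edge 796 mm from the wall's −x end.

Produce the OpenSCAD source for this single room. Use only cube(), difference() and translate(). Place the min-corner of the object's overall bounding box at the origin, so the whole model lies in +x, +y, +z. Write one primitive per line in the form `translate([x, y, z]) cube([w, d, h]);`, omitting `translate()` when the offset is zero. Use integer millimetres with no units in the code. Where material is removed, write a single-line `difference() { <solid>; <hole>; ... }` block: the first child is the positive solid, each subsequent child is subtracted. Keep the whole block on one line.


difference() { cube([3300, 202, 2650]); translate([796, 0, 0]) cube([763, 202, 2059]); }
translate([0, 2678, 0]) cube([3300, 202, 2650]);
translate([0, 202, 0]) cube([202, 2476, 2650]);
translate([3098, 202, 0]) cube([202, 2476, 2650]);


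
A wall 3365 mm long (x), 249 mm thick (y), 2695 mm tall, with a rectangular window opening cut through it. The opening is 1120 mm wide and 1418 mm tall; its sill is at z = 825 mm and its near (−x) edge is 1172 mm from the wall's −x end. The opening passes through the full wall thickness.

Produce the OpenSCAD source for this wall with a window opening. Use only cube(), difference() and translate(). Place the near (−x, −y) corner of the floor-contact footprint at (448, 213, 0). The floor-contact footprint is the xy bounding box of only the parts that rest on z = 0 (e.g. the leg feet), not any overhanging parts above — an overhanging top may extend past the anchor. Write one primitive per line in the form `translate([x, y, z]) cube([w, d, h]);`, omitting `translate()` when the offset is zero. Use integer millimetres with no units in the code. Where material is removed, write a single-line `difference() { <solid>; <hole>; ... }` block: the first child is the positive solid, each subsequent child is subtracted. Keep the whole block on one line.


difference() { translate([448, 213, 0]) cube([3365, 249, 2695]); translate([1620, 213, 825]) cube([1120, 249, 1418]); }


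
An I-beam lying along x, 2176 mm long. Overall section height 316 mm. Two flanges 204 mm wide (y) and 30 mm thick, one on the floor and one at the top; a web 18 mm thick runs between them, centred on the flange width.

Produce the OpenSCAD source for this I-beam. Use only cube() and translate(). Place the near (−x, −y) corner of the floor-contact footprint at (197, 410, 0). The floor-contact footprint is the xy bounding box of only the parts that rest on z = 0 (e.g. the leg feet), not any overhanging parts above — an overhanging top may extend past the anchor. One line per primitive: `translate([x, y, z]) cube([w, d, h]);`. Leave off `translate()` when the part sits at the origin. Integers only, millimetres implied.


translate([197, 410, 0]) cube([2176, 204, 30]);
translate([197, 503, 30]) cube([2176, 18, 256]);
translate([197, 410, 286]) cube([2176, 204, 30]);


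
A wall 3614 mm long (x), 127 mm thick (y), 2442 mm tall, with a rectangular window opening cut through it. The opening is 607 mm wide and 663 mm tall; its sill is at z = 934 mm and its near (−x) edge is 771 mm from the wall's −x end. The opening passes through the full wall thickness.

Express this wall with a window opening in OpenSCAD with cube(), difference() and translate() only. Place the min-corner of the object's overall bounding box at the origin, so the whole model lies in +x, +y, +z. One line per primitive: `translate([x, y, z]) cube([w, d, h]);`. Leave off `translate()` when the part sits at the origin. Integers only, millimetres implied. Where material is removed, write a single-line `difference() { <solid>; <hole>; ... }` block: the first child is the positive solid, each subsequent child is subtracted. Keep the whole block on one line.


difference() { cube([3614, 127, 2442]); translate([771, 0, 934]) cube([607, 127, 663]); }


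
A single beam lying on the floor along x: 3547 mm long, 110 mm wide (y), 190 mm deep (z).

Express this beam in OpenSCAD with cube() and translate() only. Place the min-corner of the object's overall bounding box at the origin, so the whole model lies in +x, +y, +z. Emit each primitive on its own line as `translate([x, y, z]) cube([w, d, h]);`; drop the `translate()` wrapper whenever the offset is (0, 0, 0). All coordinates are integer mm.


cube([3547, 110, 190]);


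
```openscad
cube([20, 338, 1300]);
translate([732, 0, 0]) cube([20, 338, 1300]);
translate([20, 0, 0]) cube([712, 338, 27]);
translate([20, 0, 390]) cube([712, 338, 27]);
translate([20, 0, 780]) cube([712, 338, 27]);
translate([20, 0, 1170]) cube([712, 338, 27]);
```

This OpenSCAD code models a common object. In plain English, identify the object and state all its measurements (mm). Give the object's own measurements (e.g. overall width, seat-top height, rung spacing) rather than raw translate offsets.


An open bookshelf. Two side panels, each 20 mm thick, 338 mm deep and 1300 mm tall, stand 752 mm apart (outside-to-outside). Between them sit 4 shelves, each 27 mm thick and 338 mm deep, spanning the full gap between the sides. The bottom shelf rests on the floor (its underside at z = 0) and the clear gap between one shelf's top and the next shelf's underside is 363 mm.


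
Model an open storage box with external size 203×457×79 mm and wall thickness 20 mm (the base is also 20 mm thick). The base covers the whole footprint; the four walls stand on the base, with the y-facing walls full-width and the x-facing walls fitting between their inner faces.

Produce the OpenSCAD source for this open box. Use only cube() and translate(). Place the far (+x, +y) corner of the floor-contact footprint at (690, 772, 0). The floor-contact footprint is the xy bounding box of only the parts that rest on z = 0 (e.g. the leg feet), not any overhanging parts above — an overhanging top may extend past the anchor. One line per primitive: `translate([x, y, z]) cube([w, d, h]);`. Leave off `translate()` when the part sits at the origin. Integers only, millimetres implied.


translate([487, 315, 0]) cube([203, 457, 20]);
translate([487, 315, 20]) cube([203, 20, 59]);
translate([487, 752, 20]) cube([203, 20, 59]);
translate([487, 335, 20]) cube([20, 417, 59]);
translate([670, 335, 20]) cube([20, 417, 59]);


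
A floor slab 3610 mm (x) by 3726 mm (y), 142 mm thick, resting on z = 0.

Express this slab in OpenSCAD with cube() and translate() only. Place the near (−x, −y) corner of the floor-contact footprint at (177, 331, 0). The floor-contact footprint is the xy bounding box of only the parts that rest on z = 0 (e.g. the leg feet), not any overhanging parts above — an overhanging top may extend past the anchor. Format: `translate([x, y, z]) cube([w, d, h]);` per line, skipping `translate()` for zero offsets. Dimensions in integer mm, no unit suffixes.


translate([177, 331, 0]) cube([3610, 3726, 142]);


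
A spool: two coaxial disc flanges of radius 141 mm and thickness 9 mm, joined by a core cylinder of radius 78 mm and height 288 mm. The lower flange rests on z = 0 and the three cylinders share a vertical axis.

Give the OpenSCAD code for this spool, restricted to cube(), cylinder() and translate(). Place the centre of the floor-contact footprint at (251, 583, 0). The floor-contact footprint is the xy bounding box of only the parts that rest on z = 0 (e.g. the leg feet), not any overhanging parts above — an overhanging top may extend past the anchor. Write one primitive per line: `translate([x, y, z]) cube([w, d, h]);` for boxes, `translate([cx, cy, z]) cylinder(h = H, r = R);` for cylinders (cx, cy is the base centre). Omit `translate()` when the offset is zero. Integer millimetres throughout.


translate([251, 583, 0]) cylinder(h = 9, r = 141);
translate([251, 583, 9]) cylinder(h = 288, r = 78);
translate([251, 583, 297]) cylinder(h = 9, r = 141);


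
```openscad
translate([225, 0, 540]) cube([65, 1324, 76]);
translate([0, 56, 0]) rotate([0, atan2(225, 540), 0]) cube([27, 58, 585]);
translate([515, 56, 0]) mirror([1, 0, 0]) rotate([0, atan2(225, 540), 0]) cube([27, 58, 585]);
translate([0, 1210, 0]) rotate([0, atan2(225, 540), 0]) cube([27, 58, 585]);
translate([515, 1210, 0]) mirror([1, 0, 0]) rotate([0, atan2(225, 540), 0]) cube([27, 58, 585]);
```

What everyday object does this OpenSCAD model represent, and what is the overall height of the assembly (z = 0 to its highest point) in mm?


A sawhorse. The overall height is 616 mm.

A beam across two mirrored pairs of raked legs — a sawhorse. The beam's underside is at z = 540 (matching the legs' vertical rise in atan2(225, 540)) and the beam is 76 mm tall, so its top is at 540 + 76 = 616 mm. The raked legs top out at the beam's underside, so that is the highest point.


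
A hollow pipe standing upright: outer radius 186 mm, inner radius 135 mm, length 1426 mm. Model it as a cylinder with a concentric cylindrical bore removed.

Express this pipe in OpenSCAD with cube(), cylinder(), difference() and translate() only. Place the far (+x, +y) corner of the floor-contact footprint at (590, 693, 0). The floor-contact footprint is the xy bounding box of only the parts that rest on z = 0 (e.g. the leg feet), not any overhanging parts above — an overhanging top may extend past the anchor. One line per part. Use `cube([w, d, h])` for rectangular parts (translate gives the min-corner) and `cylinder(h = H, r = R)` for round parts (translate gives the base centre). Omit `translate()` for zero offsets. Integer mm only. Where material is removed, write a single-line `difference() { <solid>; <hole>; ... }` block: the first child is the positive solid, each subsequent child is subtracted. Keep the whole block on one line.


difference() { translate([404, 507, 0]) cylinder(h = 1426, r = 186); translate([404, 507, 0]) cylinder(h = 1426, r = 135); }


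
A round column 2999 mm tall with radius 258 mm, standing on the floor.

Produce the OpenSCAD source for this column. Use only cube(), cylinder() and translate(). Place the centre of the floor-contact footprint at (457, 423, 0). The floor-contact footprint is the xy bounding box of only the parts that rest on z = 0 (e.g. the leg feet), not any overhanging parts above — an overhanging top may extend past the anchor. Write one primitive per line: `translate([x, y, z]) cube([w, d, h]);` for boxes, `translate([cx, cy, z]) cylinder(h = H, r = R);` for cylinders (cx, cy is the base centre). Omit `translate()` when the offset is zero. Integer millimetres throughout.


translate([457, 423, 0]) cylinder(h = 2999, r = 258);


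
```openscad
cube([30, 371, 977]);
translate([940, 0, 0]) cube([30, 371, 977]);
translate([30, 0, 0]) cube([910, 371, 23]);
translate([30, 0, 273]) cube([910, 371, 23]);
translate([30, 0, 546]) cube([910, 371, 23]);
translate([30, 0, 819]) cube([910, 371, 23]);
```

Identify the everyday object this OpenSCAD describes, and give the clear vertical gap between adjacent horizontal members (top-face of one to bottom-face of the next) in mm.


A bookshelf. The clear shelf gap is 250 mm.

Two tall side panels with 4 horizontal boards between them — a bookshelf. The first two shelf undersides are at z = 0 and z = 273; with shelf thickness 23, the clear gap is 273 − 0 − 23 = 250 mm.


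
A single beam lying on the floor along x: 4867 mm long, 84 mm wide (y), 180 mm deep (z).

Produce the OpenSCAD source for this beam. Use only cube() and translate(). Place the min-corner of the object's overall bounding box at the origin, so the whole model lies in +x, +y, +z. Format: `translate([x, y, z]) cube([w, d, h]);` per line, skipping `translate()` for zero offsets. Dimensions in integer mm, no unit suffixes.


cube([4867, 84, 180]);


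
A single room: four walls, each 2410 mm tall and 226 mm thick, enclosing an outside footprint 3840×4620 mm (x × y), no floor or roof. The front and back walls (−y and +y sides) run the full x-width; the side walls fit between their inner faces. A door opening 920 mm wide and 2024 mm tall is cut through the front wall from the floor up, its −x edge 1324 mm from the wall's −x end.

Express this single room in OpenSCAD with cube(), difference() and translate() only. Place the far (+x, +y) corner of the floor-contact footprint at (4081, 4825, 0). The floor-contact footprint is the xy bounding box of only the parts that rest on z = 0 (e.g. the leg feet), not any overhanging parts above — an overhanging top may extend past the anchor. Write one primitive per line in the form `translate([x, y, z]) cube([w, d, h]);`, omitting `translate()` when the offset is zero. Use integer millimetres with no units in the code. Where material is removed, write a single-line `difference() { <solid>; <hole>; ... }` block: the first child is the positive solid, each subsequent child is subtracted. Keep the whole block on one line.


difference() { translate([241, 205, 0]) cube([3840, 226, 2410]); translate([1565, 205, 0]) cube([920, 226, 2024]); }
translate([241, 4599, 0]) cube([3840, 226, 2410]);
translate([241, 431, 0]) cube([226, 4168, 2410]);
translate([3855, 431, 0]) cube([226, 4168, 2410]);


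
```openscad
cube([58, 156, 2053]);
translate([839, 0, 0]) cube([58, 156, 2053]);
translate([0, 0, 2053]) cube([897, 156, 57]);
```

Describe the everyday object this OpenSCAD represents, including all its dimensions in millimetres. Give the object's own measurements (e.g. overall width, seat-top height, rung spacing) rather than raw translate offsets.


A door frame. The clear opening is 781 mm wide and 2053 mm high. Two 58 mm wide jambs, 156 mm deep, stand either side of the opening from the floor to the top of the opening. A 57 mm thick head sits across the top of both jambs, spanning the full outside width of the frame.


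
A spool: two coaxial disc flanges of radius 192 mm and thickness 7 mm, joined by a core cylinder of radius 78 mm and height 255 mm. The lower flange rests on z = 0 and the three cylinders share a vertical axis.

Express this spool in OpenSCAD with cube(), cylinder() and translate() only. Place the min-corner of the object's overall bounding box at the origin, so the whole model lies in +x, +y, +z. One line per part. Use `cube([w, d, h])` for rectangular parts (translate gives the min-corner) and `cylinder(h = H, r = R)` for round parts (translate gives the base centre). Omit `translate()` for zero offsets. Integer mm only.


translate([192, 192, 0]) cylinder(h = 7, r = 192);
translate([192, 192, 7]) cylinder(h = 255, r = 78);
translate([192, 192, 262]) cylinder(h = 7, r = 192);


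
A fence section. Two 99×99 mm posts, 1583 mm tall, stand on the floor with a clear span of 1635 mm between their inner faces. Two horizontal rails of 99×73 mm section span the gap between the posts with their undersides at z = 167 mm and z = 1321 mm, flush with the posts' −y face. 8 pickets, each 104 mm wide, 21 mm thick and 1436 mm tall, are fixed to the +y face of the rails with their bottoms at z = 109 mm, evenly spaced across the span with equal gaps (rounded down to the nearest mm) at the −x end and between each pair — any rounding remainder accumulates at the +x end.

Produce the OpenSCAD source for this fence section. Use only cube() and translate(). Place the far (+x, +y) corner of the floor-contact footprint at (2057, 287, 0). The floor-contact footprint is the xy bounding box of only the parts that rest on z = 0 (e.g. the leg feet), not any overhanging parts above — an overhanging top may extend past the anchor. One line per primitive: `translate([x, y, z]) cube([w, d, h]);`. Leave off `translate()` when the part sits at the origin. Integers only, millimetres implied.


translate([224, 188, 0]) cube([99, 99, 1583]);
translate([1958, 188, 0]) cube([99, 99, 1583]);
translate([323, 188, 167]) cube([1635, 99, 73]);
translate([323, 188, 1321]) cube([1635, 99, 73]);
translate([412, 287, 109]) cube([104, 21, 1436]);
translate([605, 287, 109]) cube([104, 21, 1436]);
translate([798, 287, 109]) cube([104, 21, 1436]);
translate([991, 287, 109]) cube([104, 21, 1436]);
translate([1184, 287, 109]) cube([104, 21, 1436]);
translate([1377, 287, 109]) cube([104, 21, 1436]);
translate([1570, 287, 109]) cube([104, 21, 1436]);
translate([1763, 287, 109]) cube([104, 21, 1436]);


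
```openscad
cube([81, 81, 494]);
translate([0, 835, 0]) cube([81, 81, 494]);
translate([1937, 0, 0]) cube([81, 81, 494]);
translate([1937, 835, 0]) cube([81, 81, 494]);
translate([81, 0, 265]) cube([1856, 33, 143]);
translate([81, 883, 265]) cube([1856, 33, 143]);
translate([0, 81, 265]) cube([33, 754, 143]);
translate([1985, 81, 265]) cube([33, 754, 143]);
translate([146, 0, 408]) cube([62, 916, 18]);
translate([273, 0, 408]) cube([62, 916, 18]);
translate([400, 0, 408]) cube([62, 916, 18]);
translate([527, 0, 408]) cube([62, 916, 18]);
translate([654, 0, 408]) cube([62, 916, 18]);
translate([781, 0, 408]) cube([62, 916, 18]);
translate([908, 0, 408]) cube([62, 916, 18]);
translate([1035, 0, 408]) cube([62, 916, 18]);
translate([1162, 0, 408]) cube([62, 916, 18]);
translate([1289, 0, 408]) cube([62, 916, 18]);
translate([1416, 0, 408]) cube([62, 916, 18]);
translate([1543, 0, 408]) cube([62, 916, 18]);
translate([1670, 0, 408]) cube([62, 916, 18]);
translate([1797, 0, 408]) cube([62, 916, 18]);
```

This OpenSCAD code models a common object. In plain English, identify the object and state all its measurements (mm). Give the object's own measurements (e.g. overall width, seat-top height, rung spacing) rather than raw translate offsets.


A bed frame 2018 mm long (x) by 916 mm wide (y). Four 81×81 mm corner posts, 494 mm tall, at the corners of the footprint. Four rails of 33 mm thickness and 143 mm height run between adjacent posts with their undersides at z = 265 mm, their outer faces flush with the outside of the frame (the two x-running rails run between the posts' inner faces; the two y-running rails run between the posts' inner faces). 14 slats, each 62 mm wide (x) and 18 mm thick, lie across the top of the two x-running rails, running the full 916 mm width of the frame in y; along x they sit between the end posts with a 65 mm gap after the −x posts and between neighbouring slats, leaving 78 mm before the +x posts.


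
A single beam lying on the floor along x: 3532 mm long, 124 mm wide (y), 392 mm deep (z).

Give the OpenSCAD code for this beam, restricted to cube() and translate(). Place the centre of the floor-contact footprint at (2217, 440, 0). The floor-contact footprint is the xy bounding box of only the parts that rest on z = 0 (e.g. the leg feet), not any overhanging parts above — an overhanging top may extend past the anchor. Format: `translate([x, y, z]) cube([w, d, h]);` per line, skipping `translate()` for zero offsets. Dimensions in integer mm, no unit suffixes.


translate([451, 378, 0]) cube([3532, 124, 392]);


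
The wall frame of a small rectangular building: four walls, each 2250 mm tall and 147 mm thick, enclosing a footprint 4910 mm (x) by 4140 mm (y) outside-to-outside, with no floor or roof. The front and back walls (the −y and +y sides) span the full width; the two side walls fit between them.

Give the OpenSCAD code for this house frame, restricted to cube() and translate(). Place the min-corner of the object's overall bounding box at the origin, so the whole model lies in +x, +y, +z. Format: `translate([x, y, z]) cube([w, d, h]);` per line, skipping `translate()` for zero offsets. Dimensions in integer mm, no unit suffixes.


cube([4910, 147, 2250]);
translate([0, 3993, 0]) cube([4910, 147, 2250]);
translate([0, 147, 0]) cube([147, 3846, 2250]);
translate([4763, 147, 0]) cube([147, 3846, 2250]);


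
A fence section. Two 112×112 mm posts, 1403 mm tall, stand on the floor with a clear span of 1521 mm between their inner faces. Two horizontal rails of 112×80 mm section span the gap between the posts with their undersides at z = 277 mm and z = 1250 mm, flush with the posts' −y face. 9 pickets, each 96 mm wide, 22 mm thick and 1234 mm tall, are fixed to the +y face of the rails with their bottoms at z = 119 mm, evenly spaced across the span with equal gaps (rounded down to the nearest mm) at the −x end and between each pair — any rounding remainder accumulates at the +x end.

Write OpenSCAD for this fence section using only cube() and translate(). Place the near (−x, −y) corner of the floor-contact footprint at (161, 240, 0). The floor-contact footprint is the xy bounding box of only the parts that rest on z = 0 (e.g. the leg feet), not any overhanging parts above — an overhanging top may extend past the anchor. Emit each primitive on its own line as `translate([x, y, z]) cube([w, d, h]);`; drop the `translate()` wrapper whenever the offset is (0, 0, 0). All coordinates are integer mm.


translate([161, 240, 0]) cube([112, 112, 1403]);
translate([1794, 240, 0]) cube([112, 112, 1403]);
translate([273, 240, 277]) cube([1521, 112, 80]);
translate([273, 240, 1250]) cube([1521, 112, 80]);
translate([338, 352, 119]) cube([96, 22, 1234]);
translate([499, 352, 119]) cube([96, 22, 1234]);
translate([660, 352, 119]) cube([96, 22, 1234]);
translate([821, 352, 119]) cube([96, 22, 1234]);
translate([982, 352, 119]) cube([96, 22, 1234]);
translate([1143, 352, 119]) cube([96, 22, 1234]);
translate([1304, 352, 119]) cube([96, 22, 1234]);
translate([1465, 352, 119]) cube([96, 22, 1234]);
translate([1626, 352, 119]) cube([96, 22, 1234]);


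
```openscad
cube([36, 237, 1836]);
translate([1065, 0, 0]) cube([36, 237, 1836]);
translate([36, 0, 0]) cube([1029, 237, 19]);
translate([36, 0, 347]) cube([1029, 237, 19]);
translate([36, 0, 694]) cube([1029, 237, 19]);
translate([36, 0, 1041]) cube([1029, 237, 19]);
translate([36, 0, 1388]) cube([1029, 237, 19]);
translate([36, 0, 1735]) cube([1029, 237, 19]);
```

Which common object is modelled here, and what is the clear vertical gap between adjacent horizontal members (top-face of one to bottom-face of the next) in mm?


A bookshelf. The clear shelf gap is 328 mm.

Two tall side panels with 6 horizontal boards between them — a bookshelf. The first two shelf undersides are at z = 0 and z = 347; with shelf thickness 19, the clear gap is 347 − 0 − 19 = 328 mm.


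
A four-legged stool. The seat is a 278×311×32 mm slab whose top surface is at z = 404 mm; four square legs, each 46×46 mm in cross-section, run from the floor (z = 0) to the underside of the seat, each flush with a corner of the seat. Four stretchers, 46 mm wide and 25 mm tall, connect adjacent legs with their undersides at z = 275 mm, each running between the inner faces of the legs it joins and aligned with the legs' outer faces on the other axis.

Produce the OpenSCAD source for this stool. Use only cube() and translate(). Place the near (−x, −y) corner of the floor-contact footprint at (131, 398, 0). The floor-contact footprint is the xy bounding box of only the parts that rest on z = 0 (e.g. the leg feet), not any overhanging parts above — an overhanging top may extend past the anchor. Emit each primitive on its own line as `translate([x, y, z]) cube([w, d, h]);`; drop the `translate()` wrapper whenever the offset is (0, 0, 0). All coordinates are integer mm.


translate([131, 398, 372]) cube([278, 311, 32]);
translate([131, 398, 0]) cube([46, 46, 372]);
translate([363, 398, 0]) cube([46, 46, 372]);
translate([131, 663, 0]) cube([46, 46, 372]);
translate([363, 663, 0]) cube([46, 46, 372]);
translate([177, 398, 275]) cube([186, 46, 25]);
translate([177, 663, 275]) cube([186, 46, 25]);
translate([131, 444, 275]) cube([46, 219, 25]);
translate([363, 444, 275]) cube([46, 219, 25]);


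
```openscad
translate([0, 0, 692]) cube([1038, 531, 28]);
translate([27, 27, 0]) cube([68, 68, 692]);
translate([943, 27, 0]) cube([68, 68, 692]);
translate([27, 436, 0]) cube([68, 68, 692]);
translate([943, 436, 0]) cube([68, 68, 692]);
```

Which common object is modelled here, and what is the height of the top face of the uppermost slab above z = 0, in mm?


A table. The table height is 720 mm.

A 1038×531×28 slab sits at z = 692 on four 68 mm square posts — a table. The top surface is at 692 + 28 = 720 mm.


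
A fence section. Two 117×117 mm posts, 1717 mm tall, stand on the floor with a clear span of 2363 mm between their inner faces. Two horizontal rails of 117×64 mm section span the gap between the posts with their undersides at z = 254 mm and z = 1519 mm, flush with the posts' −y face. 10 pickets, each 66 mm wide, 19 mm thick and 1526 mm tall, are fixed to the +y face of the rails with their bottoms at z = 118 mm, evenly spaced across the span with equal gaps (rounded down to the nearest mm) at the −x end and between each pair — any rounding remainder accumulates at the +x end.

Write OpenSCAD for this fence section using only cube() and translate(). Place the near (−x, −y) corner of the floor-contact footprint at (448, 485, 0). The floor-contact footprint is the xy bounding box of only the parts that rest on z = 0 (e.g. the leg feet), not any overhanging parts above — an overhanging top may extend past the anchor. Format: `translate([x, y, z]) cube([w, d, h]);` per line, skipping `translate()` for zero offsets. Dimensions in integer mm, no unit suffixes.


translate([448, 485, 0]) cube([117, 117, 1717]);
translate([2928, 485, 0]) cube([117, 117, 1717]);
translate([565, 485, 254]) cube([2363, 117, 64]);
translate([565, 485, 1519]) cube([2363, 117, 64]);
translate([719, 602, 118]) cube([66, 19, 1526]);
translate([939, 602, 118]) cube([66, 19, 1526]);
translate([1159, 602, 118]) cube([66, 19, 1526]);
translate([1379, 602, 118]) cube([66, 19, 1526]);
translate([1599, 602, 118]) cube([66, 19, 1526]);
translate([1819, 602, 118]) cube([66, 19, 1526]);
translate([2039, 602, 118]) cube([66, 19, 1526]);
translate([2259, 602, 118]) cube([66, 19, 1526]);
translate([2479, 602, 118]) cube([66, 19, 1526]);
translate([2699, 602, 118]) cube([66, 19, 1526]);


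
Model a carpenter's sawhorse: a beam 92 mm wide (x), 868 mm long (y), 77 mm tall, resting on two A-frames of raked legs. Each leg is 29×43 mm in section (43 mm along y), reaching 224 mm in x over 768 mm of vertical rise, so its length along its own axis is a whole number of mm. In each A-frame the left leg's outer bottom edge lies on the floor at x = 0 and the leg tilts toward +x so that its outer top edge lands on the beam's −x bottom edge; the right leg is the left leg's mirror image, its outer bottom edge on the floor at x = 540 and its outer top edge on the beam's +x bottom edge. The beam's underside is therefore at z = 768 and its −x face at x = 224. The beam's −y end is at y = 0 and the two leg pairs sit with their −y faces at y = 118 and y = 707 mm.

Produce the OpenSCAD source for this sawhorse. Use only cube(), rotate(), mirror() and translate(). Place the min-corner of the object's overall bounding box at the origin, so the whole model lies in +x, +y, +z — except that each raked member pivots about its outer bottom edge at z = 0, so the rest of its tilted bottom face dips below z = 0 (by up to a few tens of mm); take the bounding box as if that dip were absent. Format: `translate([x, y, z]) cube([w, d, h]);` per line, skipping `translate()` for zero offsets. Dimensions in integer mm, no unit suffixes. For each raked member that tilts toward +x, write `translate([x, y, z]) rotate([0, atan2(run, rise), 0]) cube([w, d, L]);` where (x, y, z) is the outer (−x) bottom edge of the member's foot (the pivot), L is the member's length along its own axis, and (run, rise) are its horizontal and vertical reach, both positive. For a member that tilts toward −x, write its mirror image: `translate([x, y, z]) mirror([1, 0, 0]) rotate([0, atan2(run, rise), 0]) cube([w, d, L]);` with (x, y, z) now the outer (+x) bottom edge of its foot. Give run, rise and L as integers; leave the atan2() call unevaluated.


translate([224, 0, 768]) cube([92, 868, 77]);
translate([0, 118, 0]) rotate([0, atan2(224, 768), 0]) cube([29, 43, 800]);
translate([540, 118, 0]) mirror([1, 0, 0]) rotate([0, atan2(224, 768), 0]) cube([29, 43, 800]);
translate([0, 707, 0]) rotate([0, atan2(224, 768), 0]) cube([29, 43, 800]);
translate([540, 707, 0]) mirror([1, 0, 0]) rotate([0, atan2(224, 768), 0]) cube([29, 43, 800]);


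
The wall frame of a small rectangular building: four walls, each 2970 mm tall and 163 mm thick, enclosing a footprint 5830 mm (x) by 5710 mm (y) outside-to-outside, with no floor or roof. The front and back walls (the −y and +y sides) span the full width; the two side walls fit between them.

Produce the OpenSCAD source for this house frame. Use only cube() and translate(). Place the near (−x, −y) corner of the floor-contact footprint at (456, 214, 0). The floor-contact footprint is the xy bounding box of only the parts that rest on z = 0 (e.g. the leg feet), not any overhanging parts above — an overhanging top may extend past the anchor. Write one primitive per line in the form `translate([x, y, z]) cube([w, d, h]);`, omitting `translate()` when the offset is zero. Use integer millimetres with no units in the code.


translate([456, 214, 0]) cube([5830, 163, 2970]);
translate([456, 5761, 0]) cube([5830, 163, 2970]);
translate([456, 377, 0]) cube([163, 5384, 2970]);
translate([6123, 377, 0]) cube([163, 5384, 2970]);


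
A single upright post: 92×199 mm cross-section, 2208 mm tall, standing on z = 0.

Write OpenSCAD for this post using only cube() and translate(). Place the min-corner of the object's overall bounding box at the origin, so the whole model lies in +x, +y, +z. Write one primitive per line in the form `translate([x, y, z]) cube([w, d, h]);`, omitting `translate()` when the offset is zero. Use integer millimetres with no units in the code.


cube([92, 199, 2208]);


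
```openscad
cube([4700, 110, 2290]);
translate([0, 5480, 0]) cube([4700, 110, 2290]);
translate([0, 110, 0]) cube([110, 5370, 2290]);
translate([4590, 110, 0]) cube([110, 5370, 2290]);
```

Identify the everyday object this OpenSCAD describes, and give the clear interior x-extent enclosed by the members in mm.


A house (or room) frame. The interior width is 4480 mm.

Four 2290 mm walls enclosing a rectangle with no floor or roof — a room or house frame. Outside width is 4700 mm and wall thickness is 110 mm, so the interior width is 4700 − 2 × 110 = 4480 mm.


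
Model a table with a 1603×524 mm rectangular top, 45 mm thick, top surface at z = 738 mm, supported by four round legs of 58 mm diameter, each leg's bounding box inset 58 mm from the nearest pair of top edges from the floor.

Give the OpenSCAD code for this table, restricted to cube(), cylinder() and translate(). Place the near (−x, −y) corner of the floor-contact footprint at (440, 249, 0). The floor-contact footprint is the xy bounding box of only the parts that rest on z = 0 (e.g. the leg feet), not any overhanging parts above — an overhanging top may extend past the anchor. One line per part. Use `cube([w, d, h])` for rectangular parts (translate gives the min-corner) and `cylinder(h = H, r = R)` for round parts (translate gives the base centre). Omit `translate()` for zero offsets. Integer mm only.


translate([382, 191, 693]) cube([1603, 524, 45]);
translate([469, 278, 0]) cylinder(h = 693, r = 29);
translate([1898, 278, 0]) cylinder(h = 693, r = 29);
translate([469, 628, 0]) cylinder(h = 693, r = 29);
translate([1898, 628, 0]) cylinder(h = 693, r = 29);


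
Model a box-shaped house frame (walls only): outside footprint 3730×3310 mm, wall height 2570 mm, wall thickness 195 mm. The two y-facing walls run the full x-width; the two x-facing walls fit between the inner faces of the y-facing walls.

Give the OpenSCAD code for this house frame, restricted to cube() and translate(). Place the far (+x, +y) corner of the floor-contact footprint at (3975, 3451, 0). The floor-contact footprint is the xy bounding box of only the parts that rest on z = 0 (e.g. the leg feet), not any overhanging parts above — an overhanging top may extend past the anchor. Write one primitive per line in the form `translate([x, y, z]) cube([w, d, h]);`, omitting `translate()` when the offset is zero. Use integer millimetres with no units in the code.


translate([245, 141, 0]) cube([3730, 195, 2570]);
translate([245, 3256, 0]) cube([3730, 195, 2570]);
translate([245, 336, 0]) cube([195, 2920, 2570]);
translate([3780, 336, 0]) cube([195, 2920, 2570]);


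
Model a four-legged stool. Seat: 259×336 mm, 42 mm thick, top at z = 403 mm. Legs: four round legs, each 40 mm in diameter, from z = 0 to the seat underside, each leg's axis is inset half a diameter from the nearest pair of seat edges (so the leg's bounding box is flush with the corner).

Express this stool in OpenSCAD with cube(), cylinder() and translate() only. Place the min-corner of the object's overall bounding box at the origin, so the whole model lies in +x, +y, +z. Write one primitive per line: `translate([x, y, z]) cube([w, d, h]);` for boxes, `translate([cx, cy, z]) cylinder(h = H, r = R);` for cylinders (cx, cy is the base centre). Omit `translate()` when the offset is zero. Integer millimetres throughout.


translate([0, 0, 361]) cube([259, 336, 42]);
translate([20, 20, 0]) cylinder(h = 361, r = 20);
translate([239, 20, 0]) cylinder(h = 361, r = 20);
translate([20, 316, 0]) cylinder(h = 361, r = 20);
translate([239, 316, 0]) cylinder(h = 361, r = 20);


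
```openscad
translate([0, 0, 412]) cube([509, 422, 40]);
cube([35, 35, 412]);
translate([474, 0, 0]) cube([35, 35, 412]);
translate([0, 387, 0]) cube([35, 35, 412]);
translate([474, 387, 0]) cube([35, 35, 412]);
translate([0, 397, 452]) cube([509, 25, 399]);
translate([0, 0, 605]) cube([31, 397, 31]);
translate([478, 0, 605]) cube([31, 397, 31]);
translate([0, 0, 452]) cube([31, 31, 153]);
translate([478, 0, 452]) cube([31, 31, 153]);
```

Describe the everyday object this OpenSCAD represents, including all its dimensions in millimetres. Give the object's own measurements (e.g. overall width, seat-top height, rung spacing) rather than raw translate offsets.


A chair. The seat is a 509×422×40 mm slab with its top at z = 452 mm, on four 35×35 mm corner legs (flush with the seat edges, standing on z = 0). A flat backrest 25 mm thick, 399 mm tall, spans the full seat width and rises from the seat top along its +y edge, rear face flush with the rear of the seat. Two armrests of 31×31 mm section run along each side from the seat's front edge to the front of the backrest, top faces 184 mm above the seat top and outer faces flush with the seat's x-edges; a 31×31 mm post under the front of each armrest stands on the seat at the front corner.


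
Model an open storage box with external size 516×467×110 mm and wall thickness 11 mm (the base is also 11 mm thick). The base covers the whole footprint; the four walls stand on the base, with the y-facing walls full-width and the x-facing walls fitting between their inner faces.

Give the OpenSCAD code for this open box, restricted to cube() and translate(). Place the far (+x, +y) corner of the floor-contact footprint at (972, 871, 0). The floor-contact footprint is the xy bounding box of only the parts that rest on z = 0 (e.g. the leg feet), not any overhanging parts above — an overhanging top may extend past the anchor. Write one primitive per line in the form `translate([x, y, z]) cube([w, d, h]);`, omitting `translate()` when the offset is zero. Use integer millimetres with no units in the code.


translate([456, 404, 0]) cube([516, 467, 11]);
translate([456, 404, 11]) cube([516, 11, 99]);
translate([456, 860, 11]) cube([516, 11, 99]);
translate([456, 415, 11]) cube([11, 445, 99]);
translate([961, 415, 11]) cube([11, 445, 99]);


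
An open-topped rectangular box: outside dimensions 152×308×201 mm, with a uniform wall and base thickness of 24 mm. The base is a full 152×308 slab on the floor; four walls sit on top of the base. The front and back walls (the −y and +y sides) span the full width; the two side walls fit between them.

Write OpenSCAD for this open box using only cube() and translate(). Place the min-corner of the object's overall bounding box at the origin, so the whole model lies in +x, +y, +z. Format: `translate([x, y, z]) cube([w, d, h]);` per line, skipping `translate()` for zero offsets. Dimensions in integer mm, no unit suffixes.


cube([152, 308, 24]);
translate([0, 0, 24]) cube([152, 24, 177]);
translate([0, 284, 24]) cube([152, 24, 177]);
translate([0, 24, 24]) cube([24, 260, 177]);
translate([128, 24, 24]) cube([24, 260, 177]);


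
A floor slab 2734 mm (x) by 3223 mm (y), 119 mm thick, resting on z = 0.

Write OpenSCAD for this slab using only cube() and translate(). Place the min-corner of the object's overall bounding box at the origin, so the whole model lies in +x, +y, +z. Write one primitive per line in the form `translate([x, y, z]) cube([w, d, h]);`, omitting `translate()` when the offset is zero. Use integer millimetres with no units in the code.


cube([2734, 3223, 119]);


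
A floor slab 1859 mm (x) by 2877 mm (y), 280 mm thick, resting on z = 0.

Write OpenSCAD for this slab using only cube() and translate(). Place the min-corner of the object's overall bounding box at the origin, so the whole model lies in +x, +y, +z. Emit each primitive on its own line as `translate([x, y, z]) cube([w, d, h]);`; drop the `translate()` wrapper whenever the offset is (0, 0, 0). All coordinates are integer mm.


cube([1859, 2877, 280]);
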